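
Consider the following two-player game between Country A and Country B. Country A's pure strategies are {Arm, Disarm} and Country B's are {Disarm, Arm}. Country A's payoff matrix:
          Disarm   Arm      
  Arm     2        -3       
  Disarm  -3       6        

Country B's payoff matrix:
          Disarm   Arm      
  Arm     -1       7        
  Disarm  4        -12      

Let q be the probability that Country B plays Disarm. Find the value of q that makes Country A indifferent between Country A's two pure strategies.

In a mixed equilibrium Country A is indifferent between Arm and Disarm; this condition fixes q.
  Country A's expected payoff from Arm: q·2 + (1−q)·(-3) = 5q - 3
  Country A's expected payoff from Disarm: q·(-3) + (1−q)·6 = -9q + 6
  5q - 3 = -9q + 6  ⇒  14q = 9  ⇒  q = 9/14.

q = 9/14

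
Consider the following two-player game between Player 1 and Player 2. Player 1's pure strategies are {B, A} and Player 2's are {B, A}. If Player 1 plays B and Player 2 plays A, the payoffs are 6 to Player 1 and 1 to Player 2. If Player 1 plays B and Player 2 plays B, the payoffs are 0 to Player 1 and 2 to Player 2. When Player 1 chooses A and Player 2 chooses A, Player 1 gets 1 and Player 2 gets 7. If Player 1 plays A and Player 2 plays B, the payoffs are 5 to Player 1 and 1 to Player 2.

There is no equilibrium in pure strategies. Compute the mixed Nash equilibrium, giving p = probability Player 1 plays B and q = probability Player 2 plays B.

Player 2's indifference between B and A determines Player 1's mixing probability p:
  Player 2's expected payoff from B: p·2 + (1−p)·1 = p + 1
  Player 2's expected payoff from A: p·1 + (1−p)·7 = -6p + 7
  p + 1 = -6p + 7  ⇒  7p = 6  ⇒  p = 6/7.
For Player 1 to be willing to mix, Player 1 must be indifferent between B and A, which pins down Player 2's mix.
  Player 1's payoff from B: q·0 + (1−q)·6 = -6q + 6
  Player 1's payoff from A: q·5 + (1−q)·1 = 4q + 1
  -6q + 6 = 4q + 1  ⇒  -10q = -5  ⇒  q = 1/2.

p = 6/7, q = 1/2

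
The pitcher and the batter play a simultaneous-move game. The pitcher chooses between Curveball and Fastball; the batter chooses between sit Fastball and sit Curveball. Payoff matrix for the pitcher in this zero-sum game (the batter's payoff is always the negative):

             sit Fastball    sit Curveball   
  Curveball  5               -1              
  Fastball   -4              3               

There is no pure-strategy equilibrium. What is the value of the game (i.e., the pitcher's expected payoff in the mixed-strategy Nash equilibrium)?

The pitcher's indifference between Curveball and Fastball determines the batter's mixing probability q:
  the pitcher's payoff from Curveball: q·5 + (1−q)·(-1) = 6q - 1
  the pitcher's payoff from Fastball: q·(-4) + (1−q)·3 = -7q + 3
  6q - 1 = -7q + 3  ⇒  13q = 4  ⇒  q = 4/13.
The value is the pitcher's expected payoff against this mix (using Curveball): (4/13)·5 + (9/13)·(-1) = 11/13.

v = 11/13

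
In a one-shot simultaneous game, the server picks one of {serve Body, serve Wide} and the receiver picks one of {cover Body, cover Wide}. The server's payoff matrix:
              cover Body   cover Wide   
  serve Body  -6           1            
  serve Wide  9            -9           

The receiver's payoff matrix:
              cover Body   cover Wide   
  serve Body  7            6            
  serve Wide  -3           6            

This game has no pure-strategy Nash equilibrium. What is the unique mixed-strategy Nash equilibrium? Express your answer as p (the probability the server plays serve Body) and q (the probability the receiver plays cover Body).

p = 9/10, q = 2/5

In a mixed equilibrium the receiver is indifferent between cover Body and cover Wide; this condition fixes p.
  the receiver's payoff to cover Body: p·7 + (1−p)·(-3) = 10p - 3
  the receiver's payoff to cover Wide: p·6 + (1−p)·6 = 6
  10p - 3 = 6  ⇒  10p = 9  ⇒  p = 9/10.
The receiver's mix must leave the server indifferent between serve Body and serve Wide.
  the server's expected payoff from serve Body: q·(-6) + (1−q)·1 = -7q + 1
  the server's expected payoff from serve Wide: q·9 + (1−q)·(-9) = 18q - 9
  -7q + 1 = 18q - 9  ⇒  -25q = -10  ⇒  q = 2/5.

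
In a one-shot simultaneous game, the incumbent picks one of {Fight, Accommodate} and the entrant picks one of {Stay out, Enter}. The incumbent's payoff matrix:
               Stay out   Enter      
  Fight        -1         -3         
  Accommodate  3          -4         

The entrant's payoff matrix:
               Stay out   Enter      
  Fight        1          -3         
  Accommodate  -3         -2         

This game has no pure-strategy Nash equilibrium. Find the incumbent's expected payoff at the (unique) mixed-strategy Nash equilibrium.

In a mixed equilibrium the incumbent is indifferent between Fight and Accommodate; this condition fixes q.
  the incumbent's expected payoff from Fight: q·(-1) + (1−q)·(-3) = 2q - 3
  the incumbent's expected payoff from Accommodate: q·3 + (1−q)·(-4) = 7q - 4
  2q - 3 = 7q - 4  ⇒  -5q = -1  ⇒  q = 1/5.
At equilibrium the incumbent is indifferent across rows, so the incumbent's payoff equals the payoff from Fight: (1/5)·(-1) + (4/5)·(-3) = -13/5.

-13/5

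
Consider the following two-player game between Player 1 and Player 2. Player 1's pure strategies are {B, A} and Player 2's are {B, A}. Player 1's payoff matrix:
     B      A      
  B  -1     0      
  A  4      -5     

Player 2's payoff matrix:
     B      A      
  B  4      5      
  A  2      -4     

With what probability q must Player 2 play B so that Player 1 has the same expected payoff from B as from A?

In a mixed equilibrium Player 1 is indifferent between B and A; this condition fixes q.
  Player 1's expected payoff from B: q·(-1) + (1−q)·0 = -q
  Player 1's expected payoff from A: q·4 + (1−q)·(-5) = 9q - 5
  -q = 9q - 5  ⇒  -10q = -5  ⇒  q = 1/2.

q = 1/2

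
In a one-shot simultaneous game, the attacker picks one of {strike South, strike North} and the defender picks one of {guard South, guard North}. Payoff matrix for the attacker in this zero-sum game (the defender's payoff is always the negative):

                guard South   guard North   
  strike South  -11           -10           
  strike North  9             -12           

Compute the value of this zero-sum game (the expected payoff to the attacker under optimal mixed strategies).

The defender's mix must leave the attacker indifferent between strike South and strike North.
  the attacker's payoff from strike South: q·(-11) + (1−q)·(-10) = -q - 10
  the attacker's payoff from strike North: q·9 + (1−q)·(-12) = 21q - 12
  -q - 10 = 21q - 12  ⇒  -22q = -2  ⇒  q = 1/11.
The value is the attacker's expected payoff against this mix (using strike South): (1/11)·(-11) + (10/11)·(-10) = -111/11.

v = -111/11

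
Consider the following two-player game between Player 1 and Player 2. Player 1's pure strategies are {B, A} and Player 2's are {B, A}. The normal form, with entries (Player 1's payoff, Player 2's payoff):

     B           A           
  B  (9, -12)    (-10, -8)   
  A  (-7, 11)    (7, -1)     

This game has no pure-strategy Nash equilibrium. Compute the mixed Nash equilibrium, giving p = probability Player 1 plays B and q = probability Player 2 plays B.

p = 3/4, q = 17/33

In a mixed equilibrium Player 2 is indifferent between B and A; this condition fixes p.
  Player 2's payoff from B: p·(-12) + (1−p)·11 = -23p + 11
  Player 2's payoff from A: p·(-8) + (1−p)·(-1) = -7p - 1
  -23p + 11 = -7p - 1  ⇒  -16p = -12  ⇒  p = 3/4.
In a mixed equilibrium Player 1 is indifferent between B and A; this condition fixes q.
  Player 1's payoff from B: q·9 + (1−q)·(-10) = 19q - 10
  Player 1's payoff from A: q·(-7) + (1−q)·7 = -14q + 7
  19q - 10 = -14q + 7  ⇒  33q = 17  ⇒  q = 17/33.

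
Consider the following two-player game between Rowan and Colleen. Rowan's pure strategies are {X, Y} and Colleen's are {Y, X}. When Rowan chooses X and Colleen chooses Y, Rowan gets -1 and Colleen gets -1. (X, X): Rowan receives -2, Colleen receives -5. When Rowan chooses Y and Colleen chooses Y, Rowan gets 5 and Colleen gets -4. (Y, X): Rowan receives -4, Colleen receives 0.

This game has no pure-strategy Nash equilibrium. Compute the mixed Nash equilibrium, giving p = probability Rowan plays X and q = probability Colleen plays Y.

Set Colleen's expected payoff from Y equal to that from X:
  Colleen's expected payoff from Y: p·(-1) + (1−p)·(-4) = 3p - 4
  Colleen's expected payoff from X: p·(-5) + (1−p)·0 = -5p
  3p - 4 = -5p  ⇒  8p = 4  ⇒  p = 1/2.
For Rowan to be willing to mix, Rowan must be indifferent between X and Y, which pins down Colleen's mix.
  Rowan's expected payoff from X: q·(-1) + (1−q)·(-2) = q - 2
  Rowan's expected payoff from Y: q·5 + (1−q)·(-4) = 9q - 4
  q - 2 = 9q - 4  ⇒  -8q = -2  ⇒  q = 1/4.

p = 1/2, q = 1/4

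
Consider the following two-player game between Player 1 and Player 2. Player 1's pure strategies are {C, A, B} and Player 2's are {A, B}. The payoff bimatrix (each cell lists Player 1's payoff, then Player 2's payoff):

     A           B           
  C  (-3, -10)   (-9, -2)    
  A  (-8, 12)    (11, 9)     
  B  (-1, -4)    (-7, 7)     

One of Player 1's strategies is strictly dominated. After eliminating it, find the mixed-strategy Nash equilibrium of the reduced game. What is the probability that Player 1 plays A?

p = 11/14

Player 1's strategy C is strictly dominated by B: -1 > -3 and -7 > -9. Eliminate C.
Player 2's indifference between A and B determines Player 1's mixing probability p:
  Player 2's payoff to A: p·12 + (1−p)·(-4) = 16p - 4
  Player 2's payoff to B: p·9 + (1−p)·7 = 2p + 7
  16p - 4 = 2p + 7  ⇒  14p = 11  ⇒  p = 11/14.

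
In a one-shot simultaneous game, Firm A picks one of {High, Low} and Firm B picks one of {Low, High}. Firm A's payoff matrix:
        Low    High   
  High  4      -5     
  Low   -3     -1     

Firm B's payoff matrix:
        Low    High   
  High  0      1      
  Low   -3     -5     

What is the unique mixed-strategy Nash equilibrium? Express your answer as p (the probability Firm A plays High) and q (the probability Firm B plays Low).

p = 2/3, q = 4/11

Firm A's mix must leave Firm B indifferent between Low and High.
  Firm B's expected payoff from Low: p·0 + (1−p)·(-3) = 3p - 3
  Firm B's expected payoff from High: p·1 + (1−p)·(-5) = 6p - 5
  3p - 3 = 6p - 5  ⇒  -3p = -2  ⇒  p = 2/3.
For Firm A to be willing to mix, Firm A must be indifferent between High and Low, which pins down Firm B's mix.
  Firm A's expected payoff from High: q·4 + (1−q)·(-5) = 9q - 5
  Firm A's expected payoff from Low: q·(-3) + (1−q)·(-1) = -2q - 1
  9q - 5 = -2q - 1  ⇒  11q = 4  ⇒  q = 4/11.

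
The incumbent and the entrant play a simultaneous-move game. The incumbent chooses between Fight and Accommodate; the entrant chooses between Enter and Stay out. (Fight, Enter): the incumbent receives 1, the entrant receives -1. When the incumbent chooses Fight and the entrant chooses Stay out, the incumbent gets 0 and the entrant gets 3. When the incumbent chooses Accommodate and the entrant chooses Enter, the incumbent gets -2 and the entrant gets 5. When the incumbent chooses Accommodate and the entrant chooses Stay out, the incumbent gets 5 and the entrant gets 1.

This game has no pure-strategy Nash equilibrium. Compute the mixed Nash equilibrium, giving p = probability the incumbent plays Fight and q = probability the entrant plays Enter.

Set the entrant's expected payoff from Enter equal to that from Stay out:
  the entrant's payoff from Enter: p·(-1) + (1−p)·5 = -6p + 5
  the entrant's payoff from Stay out: p·3 + (1−p)·1 = 2p + 1
  -6p + 5 = 2p + 1  ⇒  -8p = -4  ⇒  p = 1/2.
The entrant's mix must leave the incumbent indifferent between Fight and Accommodate.
  the incumbent's payoff to Fight: q·1 + (1−q)·0 = q
  the incumbent's payoff to Accommodate: q·(-2) + (1−q)·5 = -7q + 5
  q = -7q + 5  ⇒  8q = 5  ⇒  q = 5/8.

p = 1/2, q = 5/8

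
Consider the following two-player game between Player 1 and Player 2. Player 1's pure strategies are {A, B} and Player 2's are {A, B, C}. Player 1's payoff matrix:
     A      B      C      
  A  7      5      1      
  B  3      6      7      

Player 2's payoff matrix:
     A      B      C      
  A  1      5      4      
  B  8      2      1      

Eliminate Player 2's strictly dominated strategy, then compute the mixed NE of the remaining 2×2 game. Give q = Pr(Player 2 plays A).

q = 1/5

Player 2's strategy C is strictly dominated by B: 5 > 4 and 2 > 1. Eliminate C.
Player 2's mix must leave Player 1 indifferent between A and B.
  Player 1's expected payoff from A: q·7 + (1−q)·5 = 2q + 5
  Player 1's expected payoff from B: q·3 + (1−q)·6 = -3q + 6
  2q + 5 = -3q + 6  ⇒  5q = 1  ⇒  q = 1/5.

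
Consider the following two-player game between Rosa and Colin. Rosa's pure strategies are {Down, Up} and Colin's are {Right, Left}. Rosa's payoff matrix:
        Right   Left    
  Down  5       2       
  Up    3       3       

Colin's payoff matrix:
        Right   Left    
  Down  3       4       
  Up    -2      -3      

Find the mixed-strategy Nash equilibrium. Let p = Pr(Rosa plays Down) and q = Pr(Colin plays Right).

Set Colin's expected payoff from Right equal to that from Left:
  Colin's expected payoff from Right: p·3 + (1−p)·(-2) = 5p - 2
  Colin's expected payoff from Left: p·4 + (1−p)·(-3) = 7p - 3
  5p - 2 = 7p - 3  ⇒  -2p = -1  ⇒  p = 1/2.
For Rosa to be willing to mix, Rosa must be indifferent between Down and Up, which pins down Colin's mix.
  Rosa's payoff from Down: q·5 + (1−q)·2 = 3q + 2
  Rosa's payoff from Up: q·3 + (1−q)·3 = 3
  3q + 2 = 3  ⇒  3q = 1  ⇒  q = 1/3.

p = 1/2, q = 1/3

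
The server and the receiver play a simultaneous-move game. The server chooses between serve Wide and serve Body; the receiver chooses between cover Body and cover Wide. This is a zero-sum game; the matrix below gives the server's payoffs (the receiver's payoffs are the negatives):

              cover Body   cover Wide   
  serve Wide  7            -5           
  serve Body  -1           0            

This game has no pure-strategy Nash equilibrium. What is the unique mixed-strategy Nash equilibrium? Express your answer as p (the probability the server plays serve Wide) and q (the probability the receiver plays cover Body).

The server's mix must leave the receiver indifferent between cover Body and cover Wide.
  the receiver's expected payoff from cover Body: p·(-7) + (1−p)·1 = -8p + 1
  the receiver's expected payoff from cover Wide: p·5 + (1−p)·0 = 5p
  -8p + 1 = 5p  ⇒  -13p = -1  ⇒  p = 1/13.
The receiver's mix must leave the server indifferent between serve Wide and serve Body.
  the server's payoff to serve Wide: q·7 + (1−q)·(-5) = 12q - 5
  the server's payoff to serve Body: q·(-1) + (1−q)·0 = -q
  12q - 5 = -q  ⇒  13q = 5  ⇒  q = 5/13.

p = 1/13, q = 5/13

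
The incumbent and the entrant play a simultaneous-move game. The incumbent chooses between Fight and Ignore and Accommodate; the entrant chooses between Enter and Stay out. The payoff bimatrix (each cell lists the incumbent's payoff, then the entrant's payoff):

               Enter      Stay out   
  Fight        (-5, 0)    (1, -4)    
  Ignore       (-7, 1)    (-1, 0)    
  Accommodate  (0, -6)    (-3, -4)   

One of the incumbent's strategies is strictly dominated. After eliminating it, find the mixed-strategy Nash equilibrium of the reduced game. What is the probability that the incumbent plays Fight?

The incumbent's strategy Ignore is strictly dominated by Fight: -5 > -7 and 1 > -1. Eliminate Ignore.
In a mixed equilibrium the entrant is indifferent between Enter and Stay out; this condition fixes p.
  the entrant's payoff from Enter: p·0 + (1−p)·(-6) = 6p - 6
  the entrant's payoff from Stay out: p·(-4) + (1−p)·(-4) = -4
  6p - 6 = -4  ⇒  6p = 2  ⇒  p = 1/3.

p = 1/3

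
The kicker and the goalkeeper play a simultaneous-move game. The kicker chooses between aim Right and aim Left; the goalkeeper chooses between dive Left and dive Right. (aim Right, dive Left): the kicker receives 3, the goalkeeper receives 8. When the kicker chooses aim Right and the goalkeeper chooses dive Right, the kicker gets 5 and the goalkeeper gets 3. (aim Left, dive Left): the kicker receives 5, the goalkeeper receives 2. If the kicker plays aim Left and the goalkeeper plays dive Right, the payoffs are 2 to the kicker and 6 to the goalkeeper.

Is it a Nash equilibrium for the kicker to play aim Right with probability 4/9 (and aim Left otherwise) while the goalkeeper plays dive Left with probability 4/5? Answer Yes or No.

No

Given the goalkeeper's mix q = 4/5, the kicker's payoff from aim Right is 17/5 but from aim Left is 22/5. The kicker strictly prefers aim Left, so the kicker would not mix.
So the proposed profile is not a Nash equilibrium.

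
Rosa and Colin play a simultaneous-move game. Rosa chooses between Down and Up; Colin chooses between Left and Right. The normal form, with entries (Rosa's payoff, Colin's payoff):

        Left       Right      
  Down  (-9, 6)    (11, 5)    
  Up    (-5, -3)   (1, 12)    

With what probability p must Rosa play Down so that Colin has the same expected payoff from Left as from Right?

p = 15/16

In a mixed equilibrium Colin is indifferent between Left and Right; this condition fixes p.
  Colin's payoff to Left: p·6 + (1−p)·(-3) = 9p - 3
  Colin's payoff to Right: p·5 + (1−p)·12 = -7p + 12
  9p - 3 = -7p + 12  ⇒  16p = 15  ⇒  p = 15/16.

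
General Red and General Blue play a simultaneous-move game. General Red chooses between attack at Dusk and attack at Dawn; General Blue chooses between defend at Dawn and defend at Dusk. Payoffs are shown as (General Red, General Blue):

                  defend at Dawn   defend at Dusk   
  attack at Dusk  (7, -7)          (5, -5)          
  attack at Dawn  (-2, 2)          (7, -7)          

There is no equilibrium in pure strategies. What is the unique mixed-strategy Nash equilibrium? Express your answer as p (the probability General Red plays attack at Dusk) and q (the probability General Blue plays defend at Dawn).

p = 9/11, q = 2/11

In a mixed equilibrium General Blue is indifferent between defend at Dawn and defend at Dusk; this condition fixes p.
  General Blue's expected payoff from defend at Dawn: p·(-7) + (1−p)·2 = -9p + 2
  General Blue's expected payoff from defend at Dusk: p·(-5) + (1−p)·(-7) = 2p - 7
  -9p + 2 = 2p - 7  ⇒  -11p = -9  ⇒  p = 9/11.
General Blue's mix must leave General Red indifferent between attack at Dusk and attack at Dawn.
  General Red's expected payoff from attack at Dusk: q·7 + (1−q)·5 = 2q + 5
  General Red's expected payoff from attack at Dawn: q·(-2) + (1−q)·7 = -9q + 7
  2q + 5 = -9q + 7  ⇒  11q = 2  ⇒  q = 2/11.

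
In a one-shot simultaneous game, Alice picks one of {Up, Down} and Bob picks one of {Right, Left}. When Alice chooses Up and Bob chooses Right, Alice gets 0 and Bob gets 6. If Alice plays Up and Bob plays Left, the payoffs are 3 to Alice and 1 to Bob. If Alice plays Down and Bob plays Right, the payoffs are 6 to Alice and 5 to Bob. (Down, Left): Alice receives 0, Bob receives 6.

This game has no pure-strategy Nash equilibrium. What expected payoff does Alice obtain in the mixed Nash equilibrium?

2

Set Alice's expected payoff from Up equal to that from Down:
  Alice's payoff to Up: q·0 + (1−q)·3 = -3q + 3
  Alice's payoff to Down: q·6 + (1−q)·0 = 6q
  -3q + 3 = 6q  ⇒  -9q = -3  ⇒  q = 1/3.
At equilibrium Alice is indifferent across rows, so Alice's payoff equals the payoff from Up: (1/3)·0 + (2/3)·3 = 2.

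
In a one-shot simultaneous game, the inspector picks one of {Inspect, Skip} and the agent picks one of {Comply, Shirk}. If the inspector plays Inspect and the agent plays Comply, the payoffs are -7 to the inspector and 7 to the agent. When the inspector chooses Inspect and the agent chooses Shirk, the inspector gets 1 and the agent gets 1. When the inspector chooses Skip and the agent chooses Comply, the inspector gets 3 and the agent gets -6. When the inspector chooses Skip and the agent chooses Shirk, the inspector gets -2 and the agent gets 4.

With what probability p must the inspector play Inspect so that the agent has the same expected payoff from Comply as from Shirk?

p = 5/8

Set the agent's expected payoff from Comply equal to that from Shirk:
  the agent's payoff from Comply: p·7 + (1−p)·(-6) = 13p - 6
  the agent's payoff from Shirk: p·1 + (1−p)·4 = -3p + 4
  13p - 6 = -3p + 4  ⇒  16p = 10  ⇒  p = 5/8.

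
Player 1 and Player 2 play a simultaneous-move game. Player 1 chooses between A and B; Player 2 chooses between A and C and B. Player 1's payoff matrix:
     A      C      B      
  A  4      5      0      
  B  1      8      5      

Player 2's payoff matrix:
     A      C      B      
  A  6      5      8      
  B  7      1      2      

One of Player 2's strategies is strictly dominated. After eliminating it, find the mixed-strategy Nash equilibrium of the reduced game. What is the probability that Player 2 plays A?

q = 5/8

Player 2's strategy C is strictly dominated by B: 8 > 5 and 2 > 1. Eliminate C.
Player 1's indifference between A and B determines Player 2's mixing probability q:
  Player 1's payoff to A: q·4 + (1−q)·0 = 4q
  Player 1's payoff to B: q·1 + (1−q)·5 = -4q + 5
  4q = -4q + 5  ⇒  8q = 5  ⇒  q = 5/8.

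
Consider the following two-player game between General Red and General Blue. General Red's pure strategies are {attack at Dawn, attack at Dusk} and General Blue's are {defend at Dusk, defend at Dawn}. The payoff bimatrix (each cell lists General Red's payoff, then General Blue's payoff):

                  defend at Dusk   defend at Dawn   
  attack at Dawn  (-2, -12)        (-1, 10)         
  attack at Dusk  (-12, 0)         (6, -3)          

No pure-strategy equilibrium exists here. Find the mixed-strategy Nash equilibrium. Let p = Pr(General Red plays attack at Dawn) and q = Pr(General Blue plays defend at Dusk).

p = 3/25, q = 7/17

In a mixed equilibrium General Blue is indifferent between defend at Dusk and defend at Dawn; this condition fixes p.
  General Blue's payoff to defend at Dusk: p·(-12) + (1−p)·0 = -12p
  General Blue's payoff to defend at Dawn: p·10 + (1−p)·(-3) = 13p - 3
  -12p = 13p - 3  ⇒  -25p = -3  ⇒  p = 3/25.
General Red's indifference between attack at Dawn and attack at Dusk determines General Blue's mixing probability q:
  General Red's expected payoff from attack at Dawn: q·(-2) + (1−q)·(-1) = -q - 1
  General Red's expected payoff from attack at Dusk: q·(-12) + (1−q)·6 = -18q + 6
  -q - 1 = -18q + 6  ⇒  17q = 7  ⇒  q = 7/17.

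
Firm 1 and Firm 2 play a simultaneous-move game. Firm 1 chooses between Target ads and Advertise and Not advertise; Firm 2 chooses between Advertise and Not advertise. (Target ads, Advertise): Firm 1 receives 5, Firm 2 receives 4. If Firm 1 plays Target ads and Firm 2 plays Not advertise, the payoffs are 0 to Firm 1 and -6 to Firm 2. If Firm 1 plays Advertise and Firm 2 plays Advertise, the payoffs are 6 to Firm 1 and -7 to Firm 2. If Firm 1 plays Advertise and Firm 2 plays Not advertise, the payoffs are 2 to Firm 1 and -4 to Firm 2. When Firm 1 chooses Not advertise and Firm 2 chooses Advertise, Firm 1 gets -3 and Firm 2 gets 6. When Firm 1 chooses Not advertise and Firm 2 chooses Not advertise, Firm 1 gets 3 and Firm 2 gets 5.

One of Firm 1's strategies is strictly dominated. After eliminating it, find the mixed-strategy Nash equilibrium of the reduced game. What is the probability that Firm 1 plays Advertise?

p = 1/4

Firm 1's strategy Target ads is strictly dominated by Advertise: 6 > 5 and 2 > 0. Eliminate Target ads.
In a mixed equilibrium Firm 2 is indifferent between Advertise and Not advertise; this condition fixes p.
  Firm 2's expected payoff from Advertise: p·(-7) + (1−p)·6 = -13p + 6
  Firm 2's expected payoff from Not advertise: p·(-4) + (1−p)·5 = -9p + 5
  -13p + 6 = -9p + 5  ⇒  -4p = -1  ⇒  p = 1/4.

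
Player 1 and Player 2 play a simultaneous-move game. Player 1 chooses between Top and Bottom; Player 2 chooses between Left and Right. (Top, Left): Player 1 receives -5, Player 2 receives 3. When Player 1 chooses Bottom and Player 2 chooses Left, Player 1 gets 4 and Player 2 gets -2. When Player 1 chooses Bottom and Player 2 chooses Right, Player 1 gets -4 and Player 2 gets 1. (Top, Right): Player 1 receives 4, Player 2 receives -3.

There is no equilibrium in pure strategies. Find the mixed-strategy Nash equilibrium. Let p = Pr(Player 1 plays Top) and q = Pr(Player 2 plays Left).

In a mixed equilibrium Player 2 is indifferent between Left and Right; this condition fixes p.
  Player 2's payoff to Left: p·3 + (1−p)·(-2) = 5p - 2
  Player 2's payoff to Right: p·(-3) + (1−p)·1 = -4p + 1
  5p - 2 = -4p + 1  ⇒  9p = 3  ⇒  p = 1/3.
In a mixed equilibrium Player 1 is indifferent between Top and Bottom; this condition fixes q.
  Player 1's payoff from Top: q·(-5) + (1−q)·4 = -9q + 4
  Player 1's payoff from Bottom: q·4 + (1−q)·(-4) = 8q - 4
  -9q + 4 = 8q - 4  ⇒  -17q = -8  ⇒  q = 8/17.

p = 1/3, q = 8/17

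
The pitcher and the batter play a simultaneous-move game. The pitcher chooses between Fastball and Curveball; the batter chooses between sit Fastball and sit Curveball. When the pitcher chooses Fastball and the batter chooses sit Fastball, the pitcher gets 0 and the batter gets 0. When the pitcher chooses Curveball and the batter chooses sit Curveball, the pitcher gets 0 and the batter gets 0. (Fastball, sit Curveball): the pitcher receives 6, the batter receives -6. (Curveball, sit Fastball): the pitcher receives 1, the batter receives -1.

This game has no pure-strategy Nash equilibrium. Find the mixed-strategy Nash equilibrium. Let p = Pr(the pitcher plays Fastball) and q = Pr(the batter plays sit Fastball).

p = 1/7, q = 6/7

Set the batter's expected payoff from sit Fastball equal to that from sit Curveball:
  the batter's payoff to sit Fastball: p·0 + (1−p)·(-1) = p - 1
  the batter's payoff to sit Curveball: p·(-6) + (1−p)·0 = -6p
  p - 1 = -6p  ⇒  7p = 1  ⇒  p = 1/7.
The pitcher's indifference between Fastball and Curveball determines the batter's mixing probability q:
  the pitcher's payoff to Fastball: q·0 + (1−q)·6 = -6q + 6
  the pitcher's payoff to Curveball: q·1 + (1−q)·0 = q
  -6q + 6 = q  ⇒  -7q = -6  ⇒  q = 6/7.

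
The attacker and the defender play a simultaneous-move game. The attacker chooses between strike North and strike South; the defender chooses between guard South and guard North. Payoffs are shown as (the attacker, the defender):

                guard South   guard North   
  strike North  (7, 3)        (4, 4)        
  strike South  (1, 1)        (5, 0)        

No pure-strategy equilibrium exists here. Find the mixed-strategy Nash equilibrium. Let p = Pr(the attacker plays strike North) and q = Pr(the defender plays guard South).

p = 1/2, q = 1/7

For the defender to be willing to mix, the defender must be indifferent between guard South and guard North, which pins down the attacker's mix.
  the defender's expected payoff from guard South: p·3 + (1−p)·1 = 2p + 1
  the defender's expected payoff from guard North: p·4 + (1−p)·0 = 4p
  2p + 1 = 4p  ⇒  -2p = -1  ⇒  p = 1/2.
The defender's mix must leave the attacker indifferent between strike North and strike South.
  the attacker's payoff to strike North: q·7 + (1−q)·4 = 3q + 4
  the attacker's payoff to strike South: q·1 + (1−q)·5 = -4q + 5
  3q + 4 = -4q + 5  ⇒  7q = 1  ⇒  q = 1/7.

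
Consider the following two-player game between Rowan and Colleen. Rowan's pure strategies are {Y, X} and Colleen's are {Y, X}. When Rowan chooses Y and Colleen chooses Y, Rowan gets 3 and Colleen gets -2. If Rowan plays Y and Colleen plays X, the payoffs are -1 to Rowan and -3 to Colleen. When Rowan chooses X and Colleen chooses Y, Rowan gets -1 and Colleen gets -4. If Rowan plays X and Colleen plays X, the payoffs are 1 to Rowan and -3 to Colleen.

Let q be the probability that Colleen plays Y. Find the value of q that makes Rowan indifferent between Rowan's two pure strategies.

q = 1/3

Set Rowan's expected payoff from Y equal to that from X:
  Rowan's payoff to Y: q·3 + (1−q)·(-1) = 4q - 1
  Rowan's payoff to X: q·(-1) + (1−q)·1 = -2q + 1
  4q - 1 = -2q + 1  ⇒  6q = 2  ⇒  q = 1/3.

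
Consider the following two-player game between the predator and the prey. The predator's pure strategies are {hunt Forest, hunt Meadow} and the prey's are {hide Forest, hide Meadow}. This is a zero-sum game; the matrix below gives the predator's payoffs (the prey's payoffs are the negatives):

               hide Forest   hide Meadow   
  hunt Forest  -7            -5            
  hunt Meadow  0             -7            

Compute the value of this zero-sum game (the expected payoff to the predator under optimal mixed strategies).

v = -49/9

Set the predator's expected payoff from hunt Forest equal to that from hunt Meadow:
  the predator's expected payoff from hunt Forest: q·(-7) + (1−q)·(-5) = -2q - 5
  the predator's expected payoff from hunt Meadow: q·0 + (1−q)·(-7) = 7q - 7
  -2q - 5 = 7q - 7  ⇒  -9q = -2  ⇒  q = 2/9.
The value is the predator's expected payoff against this mix (using hunt Forest): (2/9)·(-7) + (7/9)·(-5) = -49/9.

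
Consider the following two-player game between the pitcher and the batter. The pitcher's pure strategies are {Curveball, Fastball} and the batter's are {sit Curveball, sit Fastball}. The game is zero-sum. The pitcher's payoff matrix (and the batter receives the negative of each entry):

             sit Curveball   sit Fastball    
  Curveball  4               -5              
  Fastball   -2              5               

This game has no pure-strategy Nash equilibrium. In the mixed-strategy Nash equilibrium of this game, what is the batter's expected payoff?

-5/8

In a mixed equilibrium the batter is indifferent between sit Curveball and sit Fastball; this condition fixes p.
  the batter's expected payoff from sit Curveball: p·(-4) + (1−p)·2 = -6p + 2
  the batter's expected payoff from sit Fastball: p·5 + (1−p)·(-5) = 10p - 5
  -6p + 2 = 10p - 5  ⇒  -16p = -7  ⇒  p = 7/16.
At equilibrium the batter is indifferent across columns, so the batter's payoff equals the payoff from sit Curveball: (7/16)·(-4) + (9/16)·2 = -5/8.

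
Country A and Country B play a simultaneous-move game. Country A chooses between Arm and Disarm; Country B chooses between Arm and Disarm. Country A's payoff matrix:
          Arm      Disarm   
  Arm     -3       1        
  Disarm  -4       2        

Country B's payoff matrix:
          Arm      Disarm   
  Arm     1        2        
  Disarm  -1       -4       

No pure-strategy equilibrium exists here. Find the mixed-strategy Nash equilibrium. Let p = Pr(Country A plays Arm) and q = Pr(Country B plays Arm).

Set Country B's expected payoff from Arm equal to that from Disarm:
  Country B's payoff from Arm: p·1 + (1−p)·(-1) = 2p - 1
  Country B's payoff from Disarm: p·2 + (1−p)·(-4) = 6p - 4
  2p - 1 = 6p - 4  ⇒  -4p = -3  ⇒  p = 3/4.
Country A's indifference between Arm and Disarm determines Country B's mixing probability q:
  Country A's payoff to Arm: q·(-3) + (1−q)·1 = -4q + 1
  Country A's payoff to Disarm: q·(-4) + (1−q)·2 = -6q + 2
  -4q + 1 = -6q + 2  ⇒  2q = 1  ⇒  q = 1/2.

p = 3/4, q = 1/2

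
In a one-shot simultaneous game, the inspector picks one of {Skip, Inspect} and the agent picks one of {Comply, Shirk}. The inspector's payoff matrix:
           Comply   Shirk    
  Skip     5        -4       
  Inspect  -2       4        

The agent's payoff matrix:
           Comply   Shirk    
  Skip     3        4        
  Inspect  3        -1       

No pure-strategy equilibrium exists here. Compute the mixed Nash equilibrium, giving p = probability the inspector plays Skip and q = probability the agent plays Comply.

For the agent to be willing to mix, the agent must be indifferent between Comply and Shirk, which pins down the inspector's mix.
  the agent's expected payoff from Comply: p·3 + (1−p)·3 = 3
  the agent's expected payoff from Shirk: p·4 + (1−p)·(-1) = 5p - 1
  3 = 5p - 1  ⇒  -5p = -4  ⇒  p = 4/5.
For the inspector to be willing to mix, the inspector must be indifferent between Skip and Inspect, which pins down the agent's mix.
  the inspector's payoff from Skip: q·5 + (1−q)·(-4) = 9q - 4
  the inspector's payoff from Inspect: q·(-2) + (1−q)·4 = -6q + 4
  9q - 4 = -6q + 4  ⇒  15q = 8  ⇒  q = 8/15.

p = 4/5, q = 8/15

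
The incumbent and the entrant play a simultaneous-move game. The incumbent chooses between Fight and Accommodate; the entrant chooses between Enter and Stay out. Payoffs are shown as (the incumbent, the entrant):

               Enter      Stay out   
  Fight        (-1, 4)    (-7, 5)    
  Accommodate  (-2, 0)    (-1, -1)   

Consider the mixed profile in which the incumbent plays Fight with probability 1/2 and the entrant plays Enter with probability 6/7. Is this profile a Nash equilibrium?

Yes

Check the entrant's indifference given the incumbent's mix p = 1/2:
  payoff from Enter = 2; payoff from Stay out = 2 — equal.
Check the incumbent's indifference given the entrant's mix q = 6/7:
  payoff from Fight = -13/7; payoff from Accommodate = -13/7 — equal.
Both players are indifferent, so neither can profitably deviate.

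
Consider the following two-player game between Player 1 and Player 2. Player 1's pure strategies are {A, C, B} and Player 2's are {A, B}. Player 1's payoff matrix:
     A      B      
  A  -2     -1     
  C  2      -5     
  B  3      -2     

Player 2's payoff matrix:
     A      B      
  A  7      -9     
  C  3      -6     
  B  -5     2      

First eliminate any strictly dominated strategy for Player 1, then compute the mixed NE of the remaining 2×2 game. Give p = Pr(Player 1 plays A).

p = 7/23

Player 1's strategy C is strictly dominated by B: 3 > 2 and -2 > -5. Eliminate C.
Player 1's mix must leave Player 2 indifferent between A and B.
  Player 2's payoff to A: p·7 + (1−p)·(-5) = 12p - 5
  Player 2's payoff to B: p·(-9) + (1−p)·2 = -11p + 2
  12p - 5 = -11p + 2  ⇒  23p = 7  ⇒  p = 7/23.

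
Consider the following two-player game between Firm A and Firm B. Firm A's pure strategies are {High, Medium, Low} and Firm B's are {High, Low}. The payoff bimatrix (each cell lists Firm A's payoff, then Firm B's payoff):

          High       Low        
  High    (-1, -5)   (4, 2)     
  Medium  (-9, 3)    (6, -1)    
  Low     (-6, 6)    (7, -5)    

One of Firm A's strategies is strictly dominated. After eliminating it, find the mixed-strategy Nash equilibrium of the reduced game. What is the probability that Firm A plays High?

p = 11/18

Firm A's strategy Medium is strictly dominated by Low: -6 > -9 and 7 > 6. Eliminate Medium.
In a mixed equilibrium Firm B is indifferent between High and Low; this condition fixes p.
  Firm B's payoff to High: p·(-5) + (1−p)·6 = -11p + 6
  Firm B's payoff to Low: p·2 + (1−p)·(-5) = 7p - 5
  -11p + 6 = 7p - 5  ⇒  -18p = -11  ⇒  p = 11/18.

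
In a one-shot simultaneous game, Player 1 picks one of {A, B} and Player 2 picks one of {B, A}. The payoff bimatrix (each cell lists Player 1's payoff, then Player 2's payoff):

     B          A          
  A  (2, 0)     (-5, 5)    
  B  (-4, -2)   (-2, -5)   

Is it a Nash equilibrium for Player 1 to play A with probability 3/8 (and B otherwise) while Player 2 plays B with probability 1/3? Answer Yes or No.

Yes

Check Player 2's indifference given Player 1's mix p = 3/8:
  payoff from B = -5/4; payoff from A = -5/4 — equal.
Check Player 1's indifference given Player 2's mix q = 1/3:
  payoff from A = -8/3; payoff from B = -8/3 — equal.
Both players are indifferent, so neither can profitably deviate.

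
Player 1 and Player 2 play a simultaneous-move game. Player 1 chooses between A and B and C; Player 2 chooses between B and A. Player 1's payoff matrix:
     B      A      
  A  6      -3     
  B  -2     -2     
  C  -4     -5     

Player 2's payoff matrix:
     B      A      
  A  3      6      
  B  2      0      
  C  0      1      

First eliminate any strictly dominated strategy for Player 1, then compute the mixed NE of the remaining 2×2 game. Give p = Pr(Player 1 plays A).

Player 1's strategy C is strictly dominated by B: -2 > -4 and -2 > -5. Eliminate C.
Player 1's mix must leave Player 2 indifferent between B and A.
  Player 2's expected payoff from B: p·3 + (1−p)·2 = p + 2
  Player 2's expected payoff from A: p·6 + (1−p)·0 = 6p
  p + 2 = 6p  ⇒  -5p = -2  ⇒  p = 2/5.

p = 2/5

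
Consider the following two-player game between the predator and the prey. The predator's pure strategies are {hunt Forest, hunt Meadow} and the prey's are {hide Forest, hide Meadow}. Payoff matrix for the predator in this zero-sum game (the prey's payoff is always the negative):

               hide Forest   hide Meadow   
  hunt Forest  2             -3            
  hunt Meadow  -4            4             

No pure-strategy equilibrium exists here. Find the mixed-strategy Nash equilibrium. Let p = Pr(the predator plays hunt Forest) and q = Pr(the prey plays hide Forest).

p = 8/13, q = 7/13

The prey's indifference between hide Forest and hide Meadow determines the predator's mixing probability p:
  the prey's payoff from hide Forest: p·(-2) + (1−p)·4 = -6p + 4
  the prey's payoff from hide Meadow: p·3 + (1−p)·(-4) = 7p - 4
  -6p + 4 = 7p - 4  ⇒  -13p = -8  ⇒  p = 8/13.
In a mixed equilibrium the predator is indifferent between hunt Forest and hunt Meadow; this condition fixes q.
  the predator's payoff from hunt Forest: q·2 + (1−q)·(-3) = 5q - 3
  the predator's payoff from hunt Meadow: q·(-4) + (1−q)·4 = -8q + 4
  5q - 3 = -8q + 4  ⇒  13q = 7  ⇒  q = 7/13.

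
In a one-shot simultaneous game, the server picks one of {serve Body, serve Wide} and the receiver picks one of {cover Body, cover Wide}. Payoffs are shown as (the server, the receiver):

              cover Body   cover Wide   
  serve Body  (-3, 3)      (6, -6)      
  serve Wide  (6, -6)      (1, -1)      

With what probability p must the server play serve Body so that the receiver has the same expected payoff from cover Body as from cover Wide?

For the receiver to be willing to mix, the receiver must be indifferent between cover Body and cover Wide, which pins down the server's mix.
  the receiver's expected payoff from cover Body: p·3 + (1−p)·(-6) = 9p - 6
  the receiver's expected payoff from cover Wide: p·(-6) + (1−p)·(-1) = -5p - 1
  9p - 6 = -5p - 1  ⇒  14p = 5  ⇒  p = 5/14.

p = 5/14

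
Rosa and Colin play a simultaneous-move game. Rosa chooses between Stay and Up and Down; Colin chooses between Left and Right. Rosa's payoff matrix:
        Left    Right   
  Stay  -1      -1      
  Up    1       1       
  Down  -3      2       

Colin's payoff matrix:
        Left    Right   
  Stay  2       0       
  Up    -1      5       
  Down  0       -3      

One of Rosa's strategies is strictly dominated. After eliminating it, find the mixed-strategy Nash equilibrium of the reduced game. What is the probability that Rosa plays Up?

Rosa's strategy Stay is strictly dominated by Up: 1 > -1 and 1 > -1. Eliminate Stay.
Set Colin's expected payoff from Left equal to that from Right:
  Colin's payoff to Left: p·(-1) + (1−p)·0 = -p
  Colin's payoff to Right: p·5 + (1−p)·(-3) = 8p - 3
  -p = 8p - 3  ⇒  -9p = -3  ⇒  p = 1/3.

p = 1/3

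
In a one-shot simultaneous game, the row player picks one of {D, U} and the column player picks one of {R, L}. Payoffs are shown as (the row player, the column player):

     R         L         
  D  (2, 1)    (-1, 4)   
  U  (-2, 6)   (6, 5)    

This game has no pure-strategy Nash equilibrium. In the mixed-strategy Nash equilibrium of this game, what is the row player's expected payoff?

The row player's indifference between D and U determines the column player's mixing probability q:
  the row player's payoff from D: q·2 + (1−q)·(-1) = 3q - 1
  the row player's payoff from U: q·(-2) + (1−q)·6 = -8q + 6
  3q - 1 = -8q + 6  ⇒  11q = 7  ⇒  q = 7/11.
At equilibrium the row player is indifferent across rows, so the row player's payoff equals the payoff from D: (7/11)·2 + (4/11)·(-1) = 10/11.

10/11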